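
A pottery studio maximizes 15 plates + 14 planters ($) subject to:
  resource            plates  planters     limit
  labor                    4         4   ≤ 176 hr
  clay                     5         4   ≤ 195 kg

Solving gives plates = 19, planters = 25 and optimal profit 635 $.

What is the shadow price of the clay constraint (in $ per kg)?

1

Both labor and clay are binding at x*.
The binding rows give the dual system: 4·y_labor + 5·y_clay = 15 and 4·y_labor + 4·y_clay = 14.
This yields shadow prices y_labor = 2.5, y_clay = 1.
Shadow price of clay = 1.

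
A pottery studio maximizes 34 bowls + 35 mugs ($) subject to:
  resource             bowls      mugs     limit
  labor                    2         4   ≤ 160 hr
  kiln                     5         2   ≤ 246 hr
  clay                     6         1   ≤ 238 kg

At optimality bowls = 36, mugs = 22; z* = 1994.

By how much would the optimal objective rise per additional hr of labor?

8

Check each constraint at x*: labor 160/160 (tight); kiln 224/246 (slack 22); clay 238/238 (tight).
By complementary slackness, y = 0 for the non-binding constraint.
The binding rows give the dual system: 2·y_labor + 6·y_clay = 34 and 4·y_labor + 1·y_clay = 35.
This yields shadow prices y_labor = 8, y_clay = 3.
Shadow price of labor = 8.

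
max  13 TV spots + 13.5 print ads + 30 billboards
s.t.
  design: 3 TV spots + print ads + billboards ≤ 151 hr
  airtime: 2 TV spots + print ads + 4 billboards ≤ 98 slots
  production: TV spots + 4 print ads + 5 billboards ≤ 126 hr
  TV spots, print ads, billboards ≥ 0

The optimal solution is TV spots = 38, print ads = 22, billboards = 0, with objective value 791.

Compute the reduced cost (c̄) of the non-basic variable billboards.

Check each constraint at x*: design 136/151 (slack 15); airtime 98/98 (tight); production 126/126 (tight).
By complementary slackness, y = 0 for the non-binding constraint.
The binding rows give the dual system: 2·y_airtime + 1·y_production = 13 and 1·y_airtime + 4·y_production = 13.5.
→ y_airtime = 5.5 and y_production = 2.
Reduced cost of billboards: c₃ − yᵀa₃ = 30 − (5.5·4 + 2·5) = 30 − 32 = -2.

-2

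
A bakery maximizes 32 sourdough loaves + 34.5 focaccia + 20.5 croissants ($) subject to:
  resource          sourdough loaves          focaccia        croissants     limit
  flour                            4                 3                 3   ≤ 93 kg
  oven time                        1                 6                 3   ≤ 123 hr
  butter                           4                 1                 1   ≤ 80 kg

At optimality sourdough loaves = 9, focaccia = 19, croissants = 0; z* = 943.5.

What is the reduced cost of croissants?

-8

Binding: flour and oven time. Non-binding: butter (25 unused).
Since butter is not tight, its dual is 0.
Dual feasibility on the basic columns requires 4·y_flour + 1·y_oven time = 32, 3·y_flour + 6·y_oven time = 34.5.
Solving: y_flour = 7.5, y_oven time = 2.
Reduced cost of croissants: c₃ − yᵀa₃ = 20.5 − (7.5·3 + 2·3) = 20.5 − 28.5 = -8.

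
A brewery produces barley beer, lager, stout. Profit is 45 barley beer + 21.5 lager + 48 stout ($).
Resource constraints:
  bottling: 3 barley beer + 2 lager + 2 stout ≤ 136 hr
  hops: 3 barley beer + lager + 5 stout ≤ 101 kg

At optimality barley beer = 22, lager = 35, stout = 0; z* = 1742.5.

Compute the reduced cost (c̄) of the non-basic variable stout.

Both bottling and hops are binding at x*.
The binding rows give the dual system: 3·y_bottling + 3·y_hops = 45 and 2·y_bottling + 1·y_hops = 21.5.
→ y_bottling = 6.5 and y_hops = 8.5.
Reduced cost of stout: c₃ − yᵀa₃ = 48 − (6.5·2 + 8.5·5) = 48 − 55.5 = -7.5.

-7.5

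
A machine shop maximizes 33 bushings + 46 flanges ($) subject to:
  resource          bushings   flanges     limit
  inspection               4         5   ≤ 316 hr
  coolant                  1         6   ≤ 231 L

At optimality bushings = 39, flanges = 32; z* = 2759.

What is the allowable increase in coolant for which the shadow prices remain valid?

Binding constraints: inspection, coolant. The basis is B = [[4,5],[1,6]] with det 19.
Per unit increase in coolant, x* moves by d = (-0.2632, 0.2105).
The basis stays optimal until bushings reaches 0; allowable increase = 148.2 L.

148.2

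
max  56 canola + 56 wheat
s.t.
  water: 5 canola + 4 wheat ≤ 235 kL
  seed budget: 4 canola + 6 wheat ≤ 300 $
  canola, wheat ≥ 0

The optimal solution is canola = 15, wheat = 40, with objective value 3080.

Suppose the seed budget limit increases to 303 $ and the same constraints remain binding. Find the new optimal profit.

Both water and seed budget are binding at x*.
From A_Bᵀ y = c: 5·y_water + 4·y_seed budget = 56; 4·y_water + 6·y_seed budget = 56.
→ y_water = 8 and y_seed budget = 4.
Δz = y_seed budget·Δb = 4 × (3) = 12, so new z* = 3080 + 12 = 3092.

3092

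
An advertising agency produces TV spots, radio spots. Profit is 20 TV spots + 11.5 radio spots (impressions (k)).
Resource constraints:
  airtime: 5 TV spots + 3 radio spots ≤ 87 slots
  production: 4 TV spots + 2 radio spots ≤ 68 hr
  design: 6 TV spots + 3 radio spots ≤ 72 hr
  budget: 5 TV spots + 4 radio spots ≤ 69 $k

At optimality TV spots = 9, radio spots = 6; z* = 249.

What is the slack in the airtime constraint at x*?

24

airtime used = 5·9 + 3·6 = 63; slack = 87 − 63 = 24.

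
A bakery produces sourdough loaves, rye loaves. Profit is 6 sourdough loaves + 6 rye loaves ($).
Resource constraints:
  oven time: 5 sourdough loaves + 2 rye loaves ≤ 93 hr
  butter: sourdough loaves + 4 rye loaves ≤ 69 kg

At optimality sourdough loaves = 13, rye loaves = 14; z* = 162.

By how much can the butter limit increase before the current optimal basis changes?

Binding constraints: oven time, butter. The basis is B = [[5,2],[1,4]] with det 18.
Per unit increase in butter, x* moves by d = (-0.1111, 0.2778).
The basis stays optimal until sourdough loaves reaches 0; allowable increase = 117 kg.

117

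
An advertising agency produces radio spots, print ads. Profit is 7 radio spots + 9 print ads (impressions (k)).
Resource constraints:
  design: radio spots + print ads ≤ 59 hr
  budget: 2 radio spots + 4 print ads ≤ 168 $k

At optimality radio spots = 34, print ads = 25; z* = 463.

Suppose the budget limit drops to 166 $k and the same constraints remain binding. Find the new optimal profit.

At the optimum: design uses 59 of 59 (binding); budget uses 168 of 168 (binding).
Dual feasibility on the basic columns requires 1·y_design + 2·y_budget = 7, 1·y_design + 4·y_budget = 9.
→ y_design = 5 and y_budget = 1.
Δz = y_budget·Δb = 1 × (-2) = -2, so new z* = 463 − 2 = 461.

461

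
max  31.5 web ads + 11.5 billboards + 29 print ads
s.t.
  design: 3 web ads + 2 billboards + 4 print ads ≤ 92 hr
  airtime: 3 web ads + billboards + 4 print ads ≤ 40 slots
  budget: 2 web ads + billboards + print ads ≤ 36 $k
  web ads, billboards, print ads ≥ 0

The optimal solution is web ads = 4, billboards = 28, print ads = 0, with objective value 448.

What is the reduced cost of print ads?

At the optimum: design uses 68 of 92 (slack = 24); airtime uses 40 of 40 (binding); budget uses 36 of 36 (binding).
Slack constraints have shadow price 0 (complementary slackness).
The binding rows give the dual system: 3·y_airtime + 2·y_budget = 31.5 and 1·y_airtime + 1·y_budget = 11.5.
→ y_airtime = 8.5 and y_budget = 3.
Reduced cost of print ads: c₃ − yᵀa₃ = 29 − (8.5·4 + 3·1) = 29 − 37 = -8.

-8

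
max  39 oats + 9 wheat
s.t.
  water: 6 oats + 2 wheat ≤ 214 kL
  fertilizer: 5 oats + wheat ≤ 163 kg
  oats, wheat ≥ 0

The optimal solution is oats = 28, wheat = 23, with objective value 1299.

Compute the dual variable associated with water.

1.5

At the optimum: water uses 214 of 214 (binding); fertilizer uses 163 of 163 (binding).
From A_Bᵀ y = c: 6·y_water + 5·y_fertilizer = 39; 2·y_water + 1·y_fertilizer = 9.
→ y_water = 1.5 and y_fertilizer = 6.
Shadow price of water = 1.5.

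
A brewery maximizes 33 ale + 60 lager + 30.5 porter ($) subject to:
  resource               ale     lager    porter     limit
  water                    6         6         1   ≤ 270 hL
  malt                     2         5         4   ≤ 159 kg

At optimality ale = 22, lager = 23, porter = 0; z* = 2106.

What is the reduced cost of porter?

At the optimum: water uses 270 of 270 (binding); malt uses 159 of 159 (binding).
Dual feasibility on the basic columns requires 6·y_water + 2·y_malt = 33, 6·y_water + 5·y_malt = 60.
Solving: y_water = 2.5, y_malt = 9.
Reduced cost of porter: c₃ − yᵀa₃ = 30.5 − (2.5·1 + 9·4) = 30.5 − 38.5 = -8.

-8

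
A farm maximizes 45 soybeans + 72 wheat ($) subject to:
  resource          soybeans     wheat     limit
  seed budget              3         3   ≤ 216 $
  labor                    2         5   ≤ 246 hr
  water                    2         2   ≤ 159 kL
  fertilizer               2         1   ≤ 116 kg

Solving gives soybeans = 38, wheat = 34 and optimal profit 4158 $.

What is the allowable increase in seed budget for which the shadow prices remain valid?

6.75

Binding constraints: seed budget, labor. The basis is B = [[3,3],[2,5]] with det 9.
Per unit increase in seed budget, x* moves by d = (0.5556, -0.2222).
The basis stays optimal until fertilizer becomes binding; allowable increase = 6.75 $.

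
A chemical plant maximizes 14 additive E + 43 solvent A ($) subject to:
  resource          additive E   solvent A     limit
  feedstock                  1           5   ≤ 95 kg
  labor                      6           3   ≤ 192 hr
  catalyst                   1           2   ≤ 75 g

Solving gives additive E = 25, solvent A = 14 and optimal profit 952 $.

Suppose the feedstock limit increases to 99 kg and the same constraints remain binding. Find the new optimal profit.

984

Binding: feedstock and labor. Non-binding: catalyst (22 unused).
Slack constraints have shadow price 0 (complementary slackness).
From A_Bᵀ y = c: 1·y_feedstock + 6·y_labor = 14; 5·y_feedstock + 3·y_labor = 43.
Solving: y_feedstock = 8, y_labor = 1.
Δz = y_feedstock·Δb = 8 × (4) = 32, so new z* = 952 + 32 = 984.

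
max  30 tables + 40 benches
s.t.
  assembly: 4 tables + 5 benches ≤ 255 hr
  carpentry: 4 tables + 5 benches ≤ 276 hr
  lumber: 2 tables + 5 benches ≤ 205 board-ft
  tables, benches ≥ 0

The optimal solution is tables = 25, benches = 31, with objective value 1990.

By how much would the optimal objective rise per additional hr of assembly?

7

Binding: assembly and lumber. Non-binding: carpentry (21 unused).
Since carpentry is not tight, its dual is 0.
Dual feasibility on the basic columns requires 4·y_assembly + 2·y_lumber = 30, 5·y_assembly + 5·y_lumber = 40.
→ y_assembly = 7 and y_lumber = 1.
Shadow price of assembly = 7.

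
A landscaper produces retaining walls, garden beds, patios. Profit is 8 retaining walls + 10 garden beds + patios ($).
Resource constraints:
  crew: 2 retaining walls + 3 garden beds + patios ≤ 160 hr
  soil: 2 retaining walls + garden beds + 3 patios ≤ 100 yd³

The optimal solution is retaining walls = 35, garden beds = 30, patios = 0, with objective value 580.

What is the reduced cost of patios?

Both crew and soil are binding at x*.
Dual feasibility on the basic columns requires 2·y_crew + 2·y_soil = 8, 3·y_crew + 1·y_soil = 10.
Solving: y_crew = 3, y_soil = 1.
Reduced cost of patios: c₃ − yᵀa₃ = 1 − (3·1 + 1·3) = 1 − 6 = -5.

-5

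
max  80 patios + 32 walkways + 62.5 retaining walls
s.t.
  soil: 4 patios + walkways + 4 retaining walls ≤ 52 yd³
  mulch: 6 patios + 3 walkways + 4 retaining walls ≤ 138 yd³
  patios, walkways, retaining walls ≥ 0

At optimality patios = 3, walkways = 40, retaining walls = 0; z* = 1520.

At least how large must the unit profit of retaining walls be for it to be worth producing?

Check each constraint at x*: soil 52/52 (tight); mulch 138/138 (tight).
The binding rows give the dual system: 4·y_soil + 6·y_mulch = 80 and 1·y_soil + 3·y_mulch = 32.
Solving: y_soil = 8, y_mulch = 8.
retaining walls enters the basis when its profit ≥ yᵀa₃ = 8·4 + 8·4 = 64.

64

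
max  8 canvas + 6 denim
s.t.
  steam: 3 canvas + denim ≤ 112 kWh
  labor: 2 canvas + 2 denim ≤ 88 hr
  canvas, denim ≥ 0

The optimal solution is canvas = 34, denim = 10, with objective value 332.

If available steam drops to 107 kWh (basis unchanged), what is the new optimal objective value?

327

At the optimum: steam uses 112 of 112 (binding); labor uses 88 of 88 (binding).
From A_Bᵀ y = c: 3·y_steam + 2·y_labor = 8; 1·y_steam + 2·y_labor = 6.
Solving: y_steam = 1, y_labor = 2.5.
Δz = y_steam·Δb = 1 × (-5) = -5, so new z* = 332 − 5 = 327.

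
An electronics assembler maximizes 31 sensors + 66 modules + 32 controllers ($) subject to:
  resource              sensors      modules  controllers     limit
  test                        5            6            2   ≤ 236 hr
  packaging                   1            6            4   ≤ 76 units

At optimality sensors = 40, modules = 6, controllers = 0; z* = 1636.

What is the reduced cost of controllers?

-2

Both test and packaging are binding at x*.
The binding rows give the dual system: 5·y_test + 1·y_packaging = 31 and 6·y_test + 6·y_packaging = 66.
Solving: y_test = 5, y_packaging = 6.
Reduced cost of controllers: c₃ − yᵀa₃ = 32 − (5·2 + 6·4) = 32 − 34 = -2.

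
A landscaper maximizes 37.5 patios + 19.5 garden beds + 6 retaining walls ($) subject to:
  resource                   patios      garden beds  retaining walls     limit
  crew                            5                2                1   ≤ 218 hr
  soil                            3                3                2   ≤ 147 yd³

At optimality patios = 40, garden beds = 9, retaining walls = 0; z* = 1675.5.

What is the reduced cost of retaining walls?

-5

Check each constraint at x*: crew 218/218 (tight); soil 147/147 (tight).
The binding rows give the dual system: 5·y_crew + 3·y_soil = 37.5 and 2·y_crew + 3·y_soil = 19.5.
→ y_crew = 6 and y_soil = 2.5.
Reduced cost of retaining walls: c₃ − yᵀa₃ = 6 − (6·1 + 2.5·2) = 6 − 11 = -5.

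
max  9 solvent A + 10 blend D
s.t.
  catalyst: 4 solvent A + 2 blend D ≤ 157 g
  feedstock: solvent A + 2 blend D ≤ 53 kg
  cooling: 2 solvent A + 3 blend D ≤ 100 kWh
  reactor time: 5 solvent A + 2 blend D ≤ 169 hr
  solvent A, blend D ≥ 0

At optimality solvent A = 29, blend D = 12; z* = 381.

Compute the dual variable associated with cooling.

0

At the optimum: catalyst uses 140 of 157 (slack = 17); feedstock uses 53 of 53 (binding); cooling uses 94 of 100 (slack = 6); reactor time uses 169 of 169 (binding).
Since catalyst, cooling are not tight, their duals are 0.
The binding rows give the dual system: 1·y_feedstock + 5·y_reactor time = 9 and 2·y_feedstock + 2·y_reactor time = 10.
→ y_feedstock = 4 and y_reactor time = 1.
Shadow price of cooling = 0.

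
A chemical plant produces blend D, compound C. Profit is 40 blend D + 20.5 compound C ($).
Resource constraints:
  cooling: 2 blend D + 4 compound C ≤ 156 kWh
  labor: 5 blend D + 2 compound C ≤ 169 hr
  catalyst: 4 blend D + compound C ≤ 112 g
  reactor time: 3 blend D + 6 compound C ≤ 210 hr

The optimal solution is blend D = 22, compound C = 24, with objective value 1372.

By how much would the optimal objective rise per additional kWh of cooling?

0

At the optimum: cooling uses 140 of 156 (slack = 16); labor uses 158 of 169 (slack = 11); catalyst uses 112 of 112 (binding); reactor time uses 210 of 210 (binding).
Since cooling, labor are not tight, their duals are 0.
The binding rows give the dual system: 4·y_catalyst + 3·y_reactor time = 40 and 1·y_catalyst + 6·y_reactor time = 20.5.
This yields shadow prices y_catalyst = 8.5, y_reactor time = 2.
Shadow price of cooling = 0.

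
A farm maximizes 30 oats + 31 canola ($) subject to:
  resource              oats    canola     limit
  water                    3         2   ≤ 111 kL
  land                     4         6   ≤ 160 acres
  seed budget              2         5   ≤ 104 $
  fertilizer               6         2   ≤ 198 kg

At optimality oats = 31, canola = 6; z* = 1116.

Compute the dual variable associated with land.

4.5

At the optimum: water uses 105 of 111 (slack = 6); land uses 160 of 160 (binding); seed budget uses 92 of 104 (slack = 12); fertilizer uses 198 of 198 (binding).
Since water, seed budget are not tight, their duals are 0.
From A_Bᵀ y = c: 4·y_land + 6·y_fertilizer = 30; 6·y_land + 2·y_fertilizer = 31.
→ y_land = 4.5 and y_fertilizer = 2.
Shadow price of land = 4.5.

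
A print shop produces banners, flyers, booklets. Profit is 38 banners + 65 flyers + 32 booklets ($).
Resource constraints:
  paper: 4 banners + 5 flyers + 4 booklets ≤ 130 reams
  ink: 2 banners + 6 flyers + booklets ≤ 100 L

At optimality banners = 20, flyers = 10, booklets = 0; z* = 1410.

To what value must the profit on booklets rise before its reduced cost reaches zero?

Both paper and ink are binding at x*.
The binding rows give the dual system: 4·y_paper + 2·y_ink = 38 and 5·y_paper + 6·y_ink = 65.
→ y_paper = 7 and y_ink = 5.
booklets enters the basis when its profit ≥ yᵀa₃ = 7·4 + 5·1 = 33.

33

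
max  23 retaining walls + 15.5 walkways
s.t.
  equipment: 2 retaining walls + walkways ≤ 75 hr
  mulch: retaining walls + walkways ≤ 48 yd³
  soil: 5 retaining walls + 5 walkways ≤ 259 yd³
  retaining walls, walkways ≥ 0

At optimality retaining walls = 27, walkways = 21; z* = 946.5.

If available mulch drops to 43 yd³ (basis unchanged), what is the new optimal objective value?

906.5

At the optimum: equipment uses 75 of 75 (binding); mulch uses 48 of 48 (binding); soil uses 240 of 259 (slack = 19).
By complementary slackness, y = 0 for the non-binding constraint.
Dual feasibility on the basic columns requires 2·y_equipment + 1·y_mulch = 23, 1·y_equipment + 1·y_mulch = 15.5.
This yields shadow prices y_equipment = 7.5, y_mulch = 8.
Δz = y_mulch·Δb = 8 × (-5) = -40, so new z* = 946.5 − 40 = 906.5.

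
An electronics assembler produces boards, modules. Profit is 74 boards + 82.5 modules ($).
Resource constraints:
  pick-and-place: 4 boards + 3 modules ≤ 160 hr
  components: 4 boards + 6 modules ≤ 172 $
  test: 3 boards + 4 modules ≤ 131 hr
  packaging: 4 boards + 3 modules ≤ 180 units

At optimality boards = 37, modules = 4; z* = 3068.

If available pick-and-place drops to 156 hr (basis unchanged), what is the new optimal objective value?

At the optimum: pick-and-place uses 160 of 160 (binding); components uses 172 of 172 (binding); test uses 127 of 131 (slack = 4); packaging uses 160 of 180 (slack = 20).
By complementary slackness, y = 0 for the non-binding constraints.
The binding rows give the dual system: 4·y_pick-and-place + 4·y_components = 74 and 3·y_pick-and-place + 6·y_components = 82.5.
→ y_pick-and-place = 9.5 and y_components = 9.
Δz = y_pick-and-place·Δb = 9.5 × (-4) = -38, so new z* = 3068 − 38 = 3030.

3030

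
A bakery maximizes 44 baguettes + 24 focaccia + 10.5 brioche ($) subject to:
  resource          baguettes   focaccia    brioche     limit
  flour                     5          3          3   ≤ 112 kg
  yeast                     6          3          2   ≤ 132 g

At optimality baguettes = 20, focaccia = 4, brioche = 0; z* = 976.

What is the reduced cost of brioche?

Both flour and yeast are binding at x*.
Dual feasibility on the basic columns requires 5·y_flour + 6·y_yeast = 44, 3·y_flour + 3·y_yeast = 24.
→ y_flour = 4 and y_yeast = 4.
Reduced cost of brioche: c₃ − yᵀa₃ = 10.5 − (4·3 + 4·2) = 10.5 − 20 = -9.5.

-9.5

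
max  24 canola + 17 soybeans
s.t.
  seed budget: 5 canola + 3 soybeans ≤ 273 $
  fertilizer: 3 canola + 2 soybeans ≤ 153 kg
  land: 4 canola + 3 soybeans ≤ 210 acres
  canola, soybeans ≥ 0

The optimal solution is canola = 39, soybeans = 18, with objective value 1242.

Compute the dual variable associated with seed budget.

At the optimum: seed budget uses 249 of 273 (slack = 24); fertilizer uses 153 of 153 (binding); land uses 210 of 210 (binding).
Slack constraints have shadow price 0 (complementary slackness).
The binding rows give the dual system: 3·y_fertilizer + 4·y_land = 24 and 2·y_fertilizer + 3·y_land = 17.
Solving: y_fertilizer = 4, y_land = 3.
Shadow price of seed budget = 0.

0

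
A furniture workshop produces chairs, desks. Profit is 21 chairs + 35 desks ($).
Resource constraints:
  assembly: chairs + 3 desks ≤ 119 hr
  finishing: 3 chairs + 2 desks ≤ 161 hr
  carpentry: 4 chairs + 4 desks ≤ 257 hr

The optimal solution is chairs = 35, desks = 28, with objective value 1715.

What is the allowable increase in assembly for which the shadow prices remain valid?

Binding constraints: assembly, finishing. The basis is B = [[1,3],[3,2]] with det -7.
Per unit increase in assembly, x* moves by d = (-0.2857, 0.4286).
The basis stays optimal until carpentry becomes binding; allowable increase = 8.75 hr.

8.75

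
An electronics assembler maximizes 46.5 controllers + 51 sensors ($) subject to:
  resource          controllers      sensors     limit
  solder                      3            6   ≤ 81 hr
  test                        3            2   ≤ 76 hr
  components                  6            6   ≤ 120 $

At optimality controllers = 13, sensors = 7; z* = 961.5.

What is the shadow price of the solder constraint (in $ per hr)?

1.5

At the optimum: solder uses 81 of 81 (binding); test uses 53 of 76 (slack = 23); components uses 120 of 120 (binding).
Slack constraints have shadow price 0 (complementary slackness).
The binding rows give the dual system: 3·y_solder + 6·y_components = 46.5 and 6·y_solder + 6·y_components = 51.
This yields shadow prices y_solder = 1.5, y_components = 7.
Shadow price of solder = 1.5.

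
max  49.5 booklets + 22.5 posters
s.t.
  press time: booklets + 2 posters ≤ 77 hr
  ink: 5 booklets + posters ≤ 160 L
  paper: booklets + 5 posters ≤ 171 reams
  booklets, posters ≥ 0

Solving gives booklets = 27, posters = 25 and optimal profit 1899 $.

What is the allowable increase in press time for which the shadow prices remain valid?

Binding constraints: press time, ink. The basis is B = [[1,2],[5,1]] with det -9.
Per unit increase in press time, x* moves by d = (-0.1111, 0.5556).
The basis stays optimal until paper becomes binding; allowable increase = 7.125 hr.

7.125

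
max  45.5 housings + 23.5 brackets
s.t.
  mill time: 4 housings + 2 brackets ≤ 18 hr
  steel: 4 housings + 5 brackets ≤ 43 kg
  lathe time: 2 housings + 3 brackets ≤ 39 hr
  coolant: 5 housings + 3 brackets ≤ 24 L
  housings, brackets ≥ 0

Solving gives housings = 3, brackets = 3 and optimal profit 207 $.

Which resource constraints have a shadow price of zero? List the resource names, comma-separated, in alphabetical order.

lathe time, steel

mill time: 18/18 (binding)
steel: 27/43 (slack 16)
lathe time: 15/39 (slack 24)
coolant: 24/24 (binding)
By complementary slackness, a constraint with positive slack has shadow price 0 → lathe time, steel.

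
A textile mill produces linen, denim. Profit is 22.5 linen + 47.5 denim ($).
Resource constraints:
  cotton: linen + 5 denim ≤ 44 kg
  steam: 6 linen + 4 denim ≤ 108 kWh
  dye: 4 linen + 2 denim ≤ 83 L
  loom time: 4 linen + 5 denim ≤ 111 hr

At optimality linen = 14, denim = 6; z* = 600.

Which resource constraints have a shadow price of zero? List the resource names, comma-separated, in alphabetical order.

dye, loom time

cotton: 44/44 (binding)
steam: 108/108 (binding)
dye: 68/83 (slack 15)
loom time: 86/111 (slack 25)
By complementary slackness, a constraint with positive slack has shadow price 0 → dye, loom time.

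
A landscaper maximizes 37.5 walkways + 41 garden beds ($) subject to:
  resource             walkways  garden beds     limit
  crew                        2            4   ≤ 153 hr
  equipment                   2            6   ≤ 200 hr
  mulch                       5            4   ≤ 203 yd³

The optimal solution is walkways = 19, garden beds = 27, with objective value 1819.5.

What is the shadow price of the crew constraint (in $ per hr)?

Check each constraint at x*: crew 146/153 (slack 7); equipment 200/200 (tight); mulch 203/203 (tight).
Since crew is not tight, its dual is 0.
The binding rows give the dual system: 2·y_equipment + 5·y_mulch = 37.5 and 6·y_equipment + 4·y_mulch = 41.
Solving: y_equipment = 2.5, y_mulch = 6.5.
Shadow price of crew = 0.

0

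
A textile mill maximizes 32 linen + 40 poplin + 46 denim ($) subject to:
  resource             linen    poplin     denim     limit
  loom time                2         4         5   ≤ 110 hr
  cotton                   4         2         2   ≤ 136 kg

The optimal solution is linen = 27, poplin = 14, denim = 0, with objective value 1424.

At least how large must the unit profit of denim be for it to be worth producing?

At the optimum: loom time uses 110 of 110 (binding); cotton uses 136 of 136 (binding).
Dual feasibility on the basic columns requires 2·y_loom time + 4·y_cotton = 32, 4·y_loom time + 2·y_cotton = 40.
→ y_loom time = 8 and y_cotton = 4.
denim enters the basis when its profit ≥ yᵀa₃ = 8·5 + 4·2 = 48.

48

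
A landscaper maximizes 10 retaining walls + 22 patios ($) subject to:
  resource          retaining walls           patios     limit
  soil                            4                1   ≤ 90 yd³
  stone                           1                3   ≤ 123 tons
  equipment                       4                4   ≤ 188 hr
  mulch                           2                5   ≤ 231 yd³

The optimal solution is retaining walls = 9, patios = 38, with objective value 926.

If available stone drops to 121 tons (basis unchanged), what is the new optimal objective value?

914

At the optimum: soil uses 74 of 90 (slack = 16); stone uses 123 of 123 (binding); equipment uses 188 of 188 (binding); mulch uses 208 of 231 (slack = 23).
Since soil, mulch are not tight, their duals are 0.
The binding rows give the dual system: 1·y_stone + 4·y_equipment = 10 and 3·y_stone + 4·y_equipment = 22.
→ y_stone = 6 and y_equipment = 1.
Δz = y_stone·Δb = 6 × (-2) = -12, so new z* = 926 − 12 = 914.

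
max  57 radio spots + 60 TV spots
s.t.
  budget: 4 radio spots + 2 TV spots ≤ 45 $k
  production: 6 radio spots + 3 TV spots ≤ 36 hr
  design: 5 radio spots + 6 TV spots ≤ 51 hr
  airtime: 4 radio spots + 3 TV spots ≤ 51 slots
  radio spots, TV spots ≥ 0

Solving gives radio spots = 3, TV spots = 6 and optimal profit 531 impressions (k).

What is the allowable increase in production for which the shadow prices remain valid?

Binding constraints: production, design. The basis is B = [[6,3],[5,6]] with det 21.
Per unit increase in production, x* moves by d = (0.2857, -0.2381).
The basis stays optimal until TV spots reaches 0; allowable increase = 25.2 hr.

25.2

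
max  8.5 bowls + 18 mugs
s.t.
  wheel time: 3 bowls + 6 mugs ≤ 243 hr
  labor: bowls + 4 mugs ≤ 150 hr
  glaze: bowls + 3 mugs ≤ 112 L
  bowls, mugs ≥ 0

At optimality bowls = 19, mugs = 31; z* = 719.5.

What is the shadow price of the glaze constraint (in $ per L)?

1

Binding: wheel time and glaze. Non-binding: labor (7 unused).
By complementary slackness, y = 0 for the non-binding constraint.
Dual feasibility on the basic columns requires 3·y_wheel time + 1·y_glaze = 8.5, 6·y_wheel time + 3·y_glaze = 18.
→ y_wheel time = 2.5 and y_glaze = 1.
Shadow price of glaze = 1.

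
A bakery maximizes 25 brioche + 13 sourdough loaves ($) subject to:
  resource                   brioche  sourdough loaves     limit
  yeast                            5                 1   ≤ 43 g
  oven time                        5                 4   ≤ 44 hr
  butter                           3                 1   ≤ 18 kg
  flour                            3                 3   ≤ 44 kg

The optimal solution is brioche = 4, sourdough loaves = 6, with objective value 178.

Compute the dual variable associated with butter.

5

Binding: oven time and butter. Non-binding: yeast (17 unused), flour (14 unused).
Since yeast, flour are not tight, their duals are 0.
From A_Bᵀ y = c: 5·y_oven time + 3·y_butter = 25; 4·y_oven time + 1·y_butter = 13.
This yields shadow prices y_oven time = 2, y_butter = 5.
Shadow price of butter = 5.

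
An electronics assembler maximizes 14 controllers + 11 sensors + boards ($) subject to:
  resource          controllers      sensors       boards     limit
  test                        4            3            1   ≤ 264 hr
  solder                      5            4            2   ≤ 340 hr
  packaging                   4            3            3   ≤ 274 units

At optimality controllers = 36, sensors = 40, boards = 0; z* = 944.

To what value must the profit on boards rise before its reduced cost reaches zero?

Check each constraint at x*: test 264/264 (tight); solder 340/340 (tight); packaging 264/274 (slack 10).
By complementary slackness, y = 0 for the non-binding constraint.
From A_Bᵀ y = c: 4·y_test + 5·y_solder = 14; 3·y_test + 4·y_solder = 11.
This yields shadow prices y_test = 1, y_solder = 2.
boards enters the basis when its profit ≥ yᵀa₃ = 1·1 + 2·2 = 5.

5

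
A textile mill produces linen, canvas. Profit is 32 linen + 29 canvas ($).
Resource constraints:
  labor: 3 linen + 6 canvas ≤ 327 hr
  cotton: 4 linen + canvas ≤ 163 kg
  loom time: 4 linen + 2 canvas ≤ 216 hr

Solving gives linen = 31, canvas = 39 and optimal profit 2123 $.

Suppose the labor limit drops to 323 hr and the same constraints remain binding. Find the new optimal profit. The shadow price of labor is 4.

2107

Δb = -4, so new z* = 2123 + (4)·(-4) = 2123 − 16 = 2107.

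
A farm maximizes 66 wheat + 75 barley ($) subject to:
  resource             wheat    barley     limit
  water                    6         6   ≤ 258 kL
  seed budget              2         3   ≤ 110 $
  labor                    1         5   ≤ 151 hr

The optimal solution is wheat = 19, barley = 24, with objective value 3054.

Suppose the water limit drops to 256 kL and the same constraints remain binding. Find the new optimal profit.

At the optimum: water uses 258 of 258 (binding); seed budget uses 110 of 110 (binding); labor uses 139 of 151 (slack = 12).
Slack constraints have shadow price 0 (complementary slackness).
The binding rows give the dual system: 6·y_water + 2·y_seed budget = 66 and 6·y_water + 3·y_seed budget = 75.
→ y_water = 8 and y_seed budget = 9.
Δz = y_water·Δb = 8 × (-2) = -16, so new z* = 3054 − 16 = 3038.

3038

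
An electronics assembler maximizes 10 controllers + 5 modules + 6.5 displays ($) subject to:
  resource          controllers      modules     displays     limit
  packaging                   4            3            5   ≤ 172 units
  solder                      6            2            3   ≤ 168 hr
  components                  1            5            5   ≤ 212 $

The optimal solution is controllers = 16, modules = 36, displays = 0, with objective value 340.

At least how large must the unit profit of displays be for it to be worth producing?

At the optimum: packaging uses 172 of 172 (binding); solder uses 168 of 168 (binding); components uses 196 of 212 (slack = 16).
Since components is not tight, its dual is 0.
The binding rows give the dual system: 4·y_packaging + 6·y_solder = 10 and 3·y_packaging + 2·y_solder = 5.
Solving: y_packaging = 1, y_solder = 1.
displays enters the basis when its profit ≥ yᵀa₃ = 1·5 + 1·3 = 8.

8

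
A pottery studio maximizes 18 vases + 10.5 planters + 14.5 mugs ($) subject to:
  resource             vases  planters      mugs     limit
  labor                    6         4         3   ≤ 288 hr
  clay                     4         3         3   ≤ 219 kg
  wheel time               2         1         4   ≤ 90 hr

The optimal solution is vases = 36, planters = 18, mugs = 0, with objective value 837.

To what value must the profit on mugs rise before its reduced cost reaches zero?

22.5

Check each constraint at x*: labor 288/288 (tight); clay 198/219 (slack 21); wheel time 90/90 (tight).
Since clay is not tight, its dual is 0.
From A_Bᵀ y = c: 6·y_labor + 2·y_wheel time = 18; 4·y_labor + 1·y_wheel time = 10.5.
→ y_labor = 1.5 and y_wheel time = 4.5.
mugs enters the basis when its profit ≥ yᵀa₃ = 1.5·3 + 4.5·4 = 22.5.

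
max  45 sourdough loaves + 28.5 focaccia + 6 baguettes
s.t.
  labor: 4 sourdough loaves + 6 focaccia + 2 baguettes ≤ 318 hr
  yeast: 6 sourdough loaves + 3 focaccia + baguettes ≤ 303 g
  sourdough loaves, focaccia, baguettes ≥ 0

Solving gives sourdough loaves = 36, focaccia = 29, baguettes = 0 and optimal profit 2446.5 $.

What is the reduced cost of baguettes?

Both labor and yeast are binding at x*.
From A_Bᵀ y = c: 4·y_labor + 6·y_yeast = 45; 6·y_labor + 3·y_yeast = 28.5.
Solving: y_labor = 1.5, y_yeast = 6.5.
Reduced cost of baguettes: c₃ − yᵀa₃ = 6 − (1.5·2 + 6.5·1) = 6 − 9.5 = -3.5.

-3.5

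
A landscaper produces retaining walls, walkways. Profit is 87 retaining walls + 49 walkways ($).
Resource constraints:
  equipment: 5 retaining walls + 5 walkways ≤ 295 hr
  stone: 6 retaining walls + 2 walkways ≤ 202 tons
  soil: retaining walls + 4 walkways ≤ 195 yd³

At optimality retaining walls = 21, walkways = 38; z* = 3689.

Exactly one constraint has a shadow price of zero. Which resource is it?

soil

equipment: 295/295 (binding)
stone: 202/202 (binding)
soil: 173/195 (slack 22)
By complementary slackness, a constraint with positive slack has shadow price 0 → soil.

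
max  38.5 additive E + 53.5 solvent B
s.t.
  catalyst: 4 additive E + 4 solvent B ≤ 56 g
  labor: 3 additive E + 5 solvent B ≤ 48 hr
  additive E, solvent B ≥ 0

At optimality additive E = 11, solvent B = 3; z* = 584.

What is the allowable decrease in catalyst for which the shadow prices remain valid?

17.6

Binding constraints: catalyst, labor. The basis is B = [[4,4],[3,5]] with det 8.
Per unit decrease in catalyst, x* moves by d = (-0.625, 0.375).
The basis stays optimal until additive E reaches 0; allowable decrease = 17.6 g.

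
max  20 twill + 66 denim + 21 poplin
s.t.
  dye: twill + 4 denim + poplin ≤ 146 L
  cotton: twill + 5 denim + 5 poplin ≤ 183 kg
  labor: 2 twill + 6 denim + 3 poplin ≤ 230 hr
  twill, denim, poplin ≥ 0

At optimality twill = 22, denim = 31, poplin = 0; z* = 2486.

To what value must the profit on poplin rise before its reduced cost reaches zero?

27

Check each constraint at x*: dye 146/146 (tight); cotton 177/183 (slack 6); labor 230/230 (tight).
By complementary slackness, y = 0 for the non-binding constraint.
From A_Bᵀ y = c: 1·y_dye + 2·y_labor = 20; 4·y_dye + 6·y_labor = 66.
Solving: y_dye = 6, y_labor = 7.
poplin enters the basis when its profit ≥ yᵀa₃ = 6·1 + 7·3 = 27.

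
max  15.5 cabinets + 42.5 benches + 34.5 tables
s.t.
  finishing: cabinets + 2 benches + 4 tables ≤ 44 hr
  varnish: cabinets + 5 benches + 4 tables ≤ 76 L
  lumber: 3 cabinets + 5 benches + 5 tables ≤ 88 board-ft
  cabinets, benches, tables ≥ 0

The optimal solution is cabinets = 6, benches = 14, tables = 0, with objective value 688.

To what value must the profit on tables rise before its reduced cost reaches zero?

Binding: varnish and lumber. Non-binding: finishing (10 unused).
By complementary slackness, y = 0 for the non-binding constraint.
Dual feasibility on the basic columns requires 1·y_varnish + 3·y_lumber = 15.5, 5·y_varnish + 5·y_lumber = 42.5.
Solving: y_varnish = 5, y_lumber = 3.5.
tables enters the basis when its profit ≥ yᵀa₃ = 5·4 + 3.5·5 = 37.5.

37.5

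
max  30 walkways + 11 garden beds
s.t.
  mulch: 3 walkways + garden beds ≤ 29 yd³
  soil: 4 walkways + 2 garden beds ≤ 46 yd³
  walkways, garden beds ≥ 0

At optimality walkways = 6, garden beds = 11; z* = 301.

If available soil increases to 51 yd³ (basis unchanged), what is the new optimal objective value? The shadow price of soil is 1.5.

308.5

Δb = 5, so new z* = 301 + (1.5)·(5) = 301 + 7.5 = 308.5.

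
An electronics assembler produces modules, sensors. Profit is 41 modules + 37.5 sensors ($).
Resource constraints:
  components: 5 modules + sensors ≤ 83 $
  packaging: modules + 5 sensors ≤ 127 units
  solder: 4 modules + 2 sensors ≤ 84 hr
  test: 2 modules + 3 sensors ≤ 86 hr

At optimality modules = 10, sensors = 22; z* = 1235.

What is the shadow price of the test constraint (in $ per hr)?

Binding: solder and test. Non-binding: components (11 unused), packaging (7 unused).
Since components, packaging are not tight, their duals are 0.
Dual feasibility on the basic columns requires 4·y_solder + 2·y_test = 41, 2·y_solder + 3·y_test = 37.5.
Solving: y_solder = 6, y_test = 8.5.
Shadow price of test = 8.5.

8.5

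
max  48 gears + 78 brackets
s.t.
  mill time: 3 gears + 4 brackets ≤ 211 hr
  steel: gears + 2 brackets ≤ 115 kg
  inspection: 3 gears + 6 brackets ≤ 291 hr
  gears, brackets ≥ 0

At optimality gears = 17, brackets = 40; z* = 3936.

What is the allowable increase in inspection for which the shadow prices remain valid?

Binding constraints: mill time, inspection. The basis is B = [[3,4],[3,6]] with det 6.
Per unit increase in inspection, x* moves by d = (-0.6667, 0.5).
The basis stays optimal until gears reaches 0; allowable increase = 25.5 hr.

25.5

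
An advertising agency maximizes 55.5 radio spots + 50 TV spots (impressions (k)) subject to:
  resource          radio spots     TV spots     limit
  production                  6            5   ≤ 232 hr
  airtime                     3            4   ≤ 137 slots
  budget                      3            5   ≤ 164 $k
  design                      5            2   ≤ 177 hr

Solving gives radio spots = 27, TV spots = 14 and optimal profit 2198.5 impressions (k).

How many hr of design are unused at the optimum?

design used = 5·27 + 2·14 = 163; slack = 177 − 163 = 14.

14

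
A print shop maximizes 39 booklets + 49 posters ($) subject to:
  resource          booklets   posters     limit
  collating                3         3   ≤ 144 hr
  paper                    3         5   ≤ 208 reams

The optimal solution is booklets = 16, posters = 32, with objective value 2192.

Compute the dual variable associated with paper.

5

Check each constraint at x*: collating 144/144 (tight); paper 208/208 (tight).
From A_Bᵀ y = c: 3·y_collating + 3·y_paper = 39; 3·y_collating + 5·y_paper = 49.
This yields shadow prices y_collating = 8, y_paper = 5.
Shadow price of paper = 5.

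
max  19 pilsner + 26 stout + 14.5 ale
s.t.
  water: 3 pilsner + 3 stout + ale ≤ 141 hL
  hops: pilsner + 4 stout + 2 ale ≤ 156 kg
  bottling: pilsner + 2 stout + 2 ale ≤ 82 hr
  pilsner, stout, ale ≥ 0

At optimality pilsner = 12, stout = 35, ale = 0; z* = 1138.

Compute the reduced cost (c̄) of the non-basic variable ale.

-3.5

Check each constraint at x*: water 141/141 (tight); hops 152/156 (slack 4); bottling 82/82 (tight).
Since hops is not tight, its dual is 0.
The binding rows give the dual system: 3·y_water + 1·y_bottling = 19 and 3·y_water + 2·y_bottling = 26.
Solving: y_water = 4, y_bottling = 7.
Reduced cost of ale: c₃ − yᵀa₃ = 14.5 − (4·1 + 7·2) = 14.5 − 18 = -3.5.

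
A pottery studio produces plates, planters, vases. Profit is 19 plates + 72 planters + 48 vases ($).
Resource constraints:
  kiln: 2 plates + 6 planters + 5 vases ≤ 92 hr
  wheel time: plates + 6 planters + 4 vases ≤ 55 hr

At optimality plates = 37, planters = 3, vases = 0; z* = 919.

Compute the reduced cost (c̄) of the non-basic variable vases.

-7

Both kiln and wheel time are binding at x*.
From A_Bᵀ y = c: 2·y_kiln + 1·y_wheel time = 19; 6·y_kiln + 6·y_wheel time = 72.
→ y_kiln = 7 and y_wheel time = 5.
Reduced cost of vases: c₃ − yᵀa₃ = 48 − (7·5 + 5·4) = 48 − 55 = -7.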